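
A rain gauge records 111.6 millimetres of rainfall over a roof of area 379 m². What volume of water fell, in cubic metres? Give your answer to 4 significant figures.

42.30 cubic metres

1 mm over 1 m² is 1 L, so volume = 111.6 × 379 = 42296.4 L = 42.30 m³.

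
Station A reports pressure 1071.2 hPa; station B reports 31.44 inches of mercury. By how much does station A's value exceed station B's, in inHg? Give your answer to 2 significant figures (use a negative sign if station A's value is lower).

0.19 inHg

station A: 1071.2 hPa = 31.6325 inHg.
Difference: 31.6325 − 31.4400 = 0.19 inHg.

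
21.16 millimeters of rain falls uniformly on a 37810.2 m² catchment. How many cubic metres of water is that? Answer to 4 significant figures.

1 mm over 1 m² is 1 L, so volume = 21.16 × 37810.2 = 800063.83 L = 800.1 m³.

800.1 cubic metres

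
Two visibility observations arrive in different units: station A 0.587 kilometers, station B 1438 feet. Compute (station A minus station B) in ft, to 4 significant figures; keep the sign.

487.9 ft

station A: 0.587 km = 1925.853 ft.
Difference: 1925.853 − 1438.000 = 487.9 ft.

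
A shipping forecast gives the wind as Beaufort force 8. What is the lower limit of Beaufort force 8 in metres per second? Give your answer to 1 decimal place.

Beaufort 8 (gale) spans 17.2–20.7 m/s.

17.2 m/s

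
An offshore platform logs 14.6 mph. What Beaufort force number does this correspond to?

Beaufort force 4

14.6 mph = 6.5 m/s, which is Beaufort 4 (moderate breeze, 5.5–7.9 m/s).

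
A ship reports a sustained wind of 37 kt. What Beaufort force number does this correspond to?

Beaufort force 8

37 kt lies in the Beaufort 8 band (gale, 34–40 kt).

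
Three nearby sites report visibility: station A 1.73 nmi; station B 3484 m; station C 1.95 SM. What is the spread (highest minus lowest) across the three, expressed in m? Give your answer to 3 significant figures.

station A: 1.73 nmi = 3203.96 m.
station C: 1.95 SM = 3138.22 m.
Spread: 3484.00 − 3138.22 = 346 m.

346 m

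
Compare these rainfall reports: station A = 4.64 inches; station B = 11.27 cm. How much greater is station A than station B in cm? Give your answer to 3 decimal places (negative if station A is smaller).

station A: 4.64 in = 11.78560 cm.
Difference: 11.78560 − 11.27000 = 0.516 cm.

0.516 cm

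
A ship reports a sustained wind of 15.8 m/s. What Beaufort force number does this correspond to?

Beaufort force 7

15.8 m/s lies in the Beaufort 7 band (near gale, 13.9–17.1 m/s).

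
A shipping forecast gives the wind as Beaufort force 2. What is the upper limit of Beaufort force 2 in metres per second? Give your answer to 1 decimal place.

Beaufort 2 (light breeze) spans 1.6–3.3 m/s.

3.3 m/s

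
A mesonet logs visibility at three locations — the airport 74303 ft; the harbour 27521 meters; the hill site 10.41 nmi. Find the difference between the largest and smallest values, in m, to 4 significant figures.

8242 m

the airport: 74303 ft = 22647.55 m.
the hill site: 10.41 nmi = 19279.32 m.
Spread: 27521.00 − 19279.32 = 8242 m.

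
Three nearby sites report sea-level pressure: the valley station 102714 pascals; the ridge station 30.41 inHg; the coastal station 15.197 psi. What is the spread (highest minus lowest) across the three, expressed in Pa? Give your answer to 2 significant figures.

the ridge station: 30.41 inHg = 102980.09 Pa.
the coastal station: 15.197 psi = 104779.63 Pa.
Spread: 104779.63 − 102714.00 = 2100 Pa.

2100 Pa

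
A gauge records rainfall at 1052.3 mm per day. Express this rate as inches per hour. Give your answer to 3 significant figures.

1.73 in/hour

1052.3 mm/day × 0.0393701 in/mm × 0.0416667 day/hour = 1.73 in/hour.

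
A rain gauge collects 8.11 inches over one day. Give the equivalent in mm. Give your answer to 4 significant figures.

1 in = 25.4 mm, so 8.11 × 25.4 = 206.0 mm.

206.0 mm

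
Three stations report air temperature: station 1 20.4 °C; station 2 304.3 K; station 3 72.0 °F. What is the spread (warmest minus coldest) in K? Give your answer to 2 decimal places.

station 2: 304.3 K = 31.150 °C.
station 3: 72.0 °F = 22.222 °C.
Spread: 31.150 − 20.400 = 10.750 °C.

10.75 K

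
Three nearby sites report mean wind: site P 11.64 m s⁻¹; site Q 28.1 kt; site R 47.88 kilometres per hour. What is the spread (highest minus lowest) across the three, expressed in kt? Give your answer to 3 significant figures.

5.47 kt

site P: 11.64 m/s = 22.6263 kt.
site R: 47.88 km/h = 25.8531 kt.
Spread: 28.1000 − 22.6263 = 5.47 kt.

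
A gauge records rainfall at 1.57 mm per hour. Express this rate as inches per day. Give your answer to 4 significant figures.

1.483 in/day

1.57 mm/hour × 0.0393701 in/mm × 24 hour/day = 1.483 in/day.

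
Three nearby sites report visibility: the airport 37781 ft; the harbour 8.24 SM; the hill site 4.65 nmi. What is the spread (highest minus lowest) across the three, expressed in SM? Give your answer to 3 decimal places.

2.889 SM

the airport: 37781 ft = 7.15549 SM.
the hill site: 4.65 nmi = 5.35112 SM.
Spread: 8.24000 − 5.35112 = 2.889 SM.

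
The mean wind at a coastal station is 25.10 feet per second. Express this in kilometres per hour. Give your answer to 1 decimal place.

1 ft/s = 1.09728 km/h, so 25.10 × 1.09728 = 27.5 km/h.

27.5 km/h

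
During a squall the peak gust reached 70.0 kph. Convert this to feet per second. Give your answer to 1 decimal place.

1 km/h = 0.911344 ft/s, so 70.0 × 0.911344 = 63.8 ft/s.

63.8 ft/s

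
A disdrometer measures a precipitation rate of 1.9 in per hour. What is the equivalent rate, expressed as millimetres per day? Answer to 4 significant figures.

1.9 in/hour × 25.4 mm/in × 24 hour/day = 1158 mm/day.

1158 mm/day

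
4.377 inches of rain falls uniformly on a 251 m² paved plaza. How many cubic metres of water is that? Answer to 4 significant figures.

27.91 cubic metres

Depth: 4.377 in × 25.4 = 111.1758 mm.
1 mm over 1 m² is 1 L, so volume = 111.1758 × 251 = 27905.126 L = 27.91 m³.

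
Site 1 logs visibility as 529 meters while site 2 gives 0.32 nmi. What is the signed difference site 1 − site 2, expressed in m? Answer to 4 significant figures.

-63.64 m

site 2: 0.32 nmi = 592.6400 m.
Difference: 529.0000 − 592.6400 = -63.64 m.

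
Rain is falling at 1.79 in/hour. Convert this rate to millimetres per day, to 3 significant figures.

1.79 in/hour × 25.4 mm/in × 24 hour/day = 1090 mm/day.

1090 mm/day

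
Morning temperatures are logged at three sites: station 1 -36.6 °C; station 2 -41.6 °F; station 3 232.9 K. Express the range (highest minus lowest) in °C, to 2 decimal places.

station 2: -41.6 °F = -40.889 °C.
station 3: 232.9 K = -40.250 °C.
Spread: (-36.600) − (-40.889) = 4.289 °C.

4.29 °C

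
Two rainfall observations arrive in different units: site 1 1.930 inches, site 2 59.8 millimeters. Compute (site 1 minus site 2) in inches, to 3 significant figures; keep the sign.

site 2: 59.8 mm = 2.35433 in.
Difference: 1.93000 − 2.35433 = -0.424 in.

-0.424 in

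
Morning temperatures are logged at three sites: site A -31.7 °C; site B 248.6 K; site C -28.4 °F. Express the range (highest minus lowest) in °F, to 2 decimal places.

16.21 °F

site B: 248.6 K = -24.550 °C.
site C: -28.4 °F = -33.556 °C.
Spread: (-24.550) − (-33.556) = 9.006 °C = 16.21 °F.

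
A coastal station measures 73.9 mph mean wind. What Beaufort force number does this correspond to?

Beaufort force 12

73.9 mph = 33.0 m/s, which is Beaufort 12 (hurricane force, ≥32.7 m/s).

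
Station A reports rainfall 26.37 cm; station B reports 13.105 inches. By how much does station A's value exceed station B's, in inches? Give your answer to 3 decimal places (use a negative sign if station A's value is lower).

station A: 26.37 cm = 10.38189 in.
Difference: 10.38189 − 13.10500 = -2.723 in.

-2.723 in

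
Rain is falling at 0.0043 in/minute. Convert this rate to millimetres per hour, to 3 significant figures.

6.55 mm/hour

0.0043 in/minute × 25.4 mm/in × 60 minute/hour = 6.55 mm/hour.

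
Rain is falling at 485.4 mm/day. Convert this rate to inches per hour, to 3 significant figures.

0.796 in/hour

485.4 mm/day × 0.0393701 in/mm × 0.0416667 day/hour = 0.796 in/hour.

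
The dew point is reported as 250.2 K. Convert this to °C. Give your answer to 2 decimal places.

°C = 250.2 − 273.15 = -22.95 °C.

-22.95 °C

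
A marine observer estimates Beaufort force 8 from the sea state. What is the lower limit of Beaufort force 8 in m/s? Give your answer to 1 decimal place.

Beaufort 8 (gale) spans 17.2–20.7 m/s.

17.2 m/s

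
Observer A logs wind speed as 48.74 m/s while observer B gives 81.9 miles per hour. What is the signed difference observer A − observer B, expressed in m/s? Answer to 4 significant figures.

observer B: 81.9 mph = 36.6126 m/s.
Difference: 48.7400 − 36.6126 = 12.13 m/s.

12.13 m/s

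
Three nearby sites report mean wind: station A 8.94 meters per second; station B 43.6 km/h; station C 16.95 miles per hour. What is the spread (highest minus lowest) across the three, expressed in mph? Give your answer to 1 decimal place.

10.1 mph

station A: 8.94 m/s = 19.998 mph.
station B: 43.6 km/h = 27.092 mph.
Spread: 27.092 − 16.950 = 10.1 mph.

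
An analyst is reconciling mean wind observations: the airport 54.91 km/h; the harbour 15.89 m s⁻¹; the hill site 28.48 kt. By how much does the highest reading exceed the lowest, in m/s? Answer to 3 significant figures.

1.24 m/s

the airport: 54.91 km/h = 15.2528 m/s.
the hill site: 28.48 kt = 14.6514 m/s.
Spread: 15.8900 − 14.6514 = 1.24 m/s.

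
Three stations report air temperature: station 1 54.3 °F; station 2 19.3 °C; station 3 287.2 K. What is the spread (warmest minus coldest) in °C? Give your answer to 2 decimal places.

station 1: 54.3 °F = 12.389 °C.
station 3: 287.2 K = 14.050 °C.
Spread: 19.300 − 12.389 = 6.911 °C.

6.91 °C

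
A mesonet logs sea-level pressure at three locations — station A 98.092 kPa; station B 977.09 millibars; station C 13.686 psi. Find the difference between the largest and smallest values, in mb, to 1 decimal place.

station A: 98.092 kPa = 980.920 mb.
station C: 13.686 psi = 943.616 mb.
Spread: 980.920 − 943.616 = 37.3 mb.

37.3 mb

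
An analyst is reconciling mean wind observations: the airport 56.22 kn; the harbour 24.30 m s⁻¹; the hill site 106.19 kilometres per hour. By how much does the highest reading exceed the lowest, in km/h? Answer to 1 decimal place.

18.7 km/h

the airport: 56.22 kt = 104.119 km/h.
the harbour: 24.30 m/s = 87.480 km/h.
Spread: 106.190 − 87.480 = 18.7 km/h.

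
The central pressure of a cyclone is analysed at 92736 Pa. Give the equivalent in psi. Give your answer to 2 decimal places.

13.45 psi

1 Pa = 0.000145038 psi, so 92736 × 0.000145038 = 13.45 psi.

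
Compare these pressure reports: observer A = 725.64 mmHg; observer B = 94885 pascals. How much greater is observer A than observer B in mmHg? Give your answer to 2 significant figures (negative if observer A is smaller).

observer B: 94885 Pa = 711.70 mmHg.
Difference: 725.64 − 711.70 = 14 mmHg.

14 mmHg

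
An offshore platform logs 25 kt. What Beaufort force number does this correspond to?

Beaufort force 6

25 kt lies in the Beaufort 6 band (strong breeze, 22–27 kt).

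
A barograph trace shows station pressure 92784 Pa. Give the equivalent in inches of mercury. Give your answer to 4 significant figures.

27.40 inHg

1 Pa = 0.0002953 inHg, so 92784 × 0.0002953 = 27.40 inHg.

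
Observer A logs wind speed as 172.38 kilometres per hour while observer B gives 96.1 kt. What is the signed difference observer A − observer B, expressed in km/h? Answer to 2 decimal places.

-5.60 km/h

observer B: 96.1 kt = 177.9772 km/h.
Difference: 172.3800 − 177.9772 = -5.60 km/h.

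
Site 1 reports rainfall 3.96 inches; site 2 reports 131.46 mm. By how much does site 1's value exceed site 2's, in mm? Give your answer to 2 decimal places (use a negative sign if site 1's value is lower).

-30.88 mm

site 1: 3.96 in = 100.5840 mm.
Difference: 100.5840 − 131.4600 = -30.88 mm.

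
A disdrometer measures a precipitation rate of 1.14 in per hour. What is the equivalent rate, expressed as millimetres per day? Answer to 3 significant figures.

1.14 in/hour × 25.4 mm/in × 24 hour/day = 695 mm/day.

695 mm/day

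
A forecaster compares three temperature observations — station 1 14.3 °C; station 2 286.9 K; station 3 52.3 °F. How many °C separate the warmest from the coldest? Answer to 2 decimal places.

3.02 °C

station 2: 286.9 K = 13.750 °C.
station 3: 52.3 °F = 11.278 °C.
Spread: 14.300 − 11.278 = 3.022 °C.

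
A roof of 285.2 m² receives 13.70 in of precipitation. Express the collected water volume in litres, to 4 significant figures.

99240 litres

Depth: 13.70 in × 25.4 = 347.98 mm.
1 mm over 1 m² is 1 L, so volume = 347.98 × 285.2 = 99243.896 L ≈ 99240 L.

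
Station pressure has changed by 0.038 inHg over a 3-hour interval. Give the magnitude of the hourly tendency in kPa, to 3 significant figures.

0.038 inHg / 3 h × 3.38639 kPa/inHg = 0.0429 kPa/h.

0.0429 kPa per hour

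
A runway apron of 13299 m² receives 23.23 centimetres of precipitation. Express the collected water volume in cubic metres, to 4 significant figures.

Depth: 23.23 cm × 10 = 232.3 mm.
1 mm over 1 m² is 1 L, so volume = 232.3 × 13299 = 3089357.7 L = 3089 m³.

3089 cubic metres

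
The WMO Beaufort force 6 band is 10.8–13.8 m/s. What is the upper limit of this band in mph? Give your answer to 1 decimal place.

30.9 mph

10.8–13.8 m/s × 2.237 = 24.2–30.9 mph.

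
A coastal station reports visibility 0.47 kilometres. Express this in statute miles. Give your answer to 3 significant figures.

1 km = 0.621371 SM, so 0.47 × 0.621371 = 0.292 SM.

0.292 SM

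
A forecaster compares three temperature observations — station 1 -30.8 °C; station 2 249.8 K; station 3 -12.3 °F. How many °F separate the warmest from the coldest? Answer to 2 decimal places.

13.41 °F

station 2: 249.8 K = -23.350 °C.
station 3: -12.3 °F = -24.611 °C.
Spread: (-23.350) − (-30.800) = 7.450 °C = 13.41 °F.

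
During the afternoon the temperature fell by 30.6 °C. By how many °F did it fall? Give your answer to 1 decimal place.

55.1 °F

A change of 1 °C equals a change of 1.8 °F: Δ°F = 30.6 × 1.8 = 55.1 °F.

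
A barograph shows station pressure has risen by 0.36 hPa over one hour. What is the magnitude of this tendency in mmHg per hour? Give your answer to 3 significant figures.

0.36 hPa / 1 h × 0.750062 mmHg/hPa = 0.270 mmHg/h.

0.270 mmHg per hour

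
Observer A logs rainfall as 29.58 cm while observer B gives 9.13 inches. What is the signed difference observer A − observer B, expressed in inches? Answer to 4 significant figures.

observer A: 29.58 cm = 11.64567 in.
Difference: 11.64567 − 9.13000 = 2.516 in.

2.516 in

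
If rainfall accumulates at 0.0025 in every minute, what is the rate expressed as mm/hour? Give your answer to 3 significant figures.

3.81 mm/hour

0.0025 in/minute × 25.4 mm/in × 60 minute/hour = 3.81 mm/hour.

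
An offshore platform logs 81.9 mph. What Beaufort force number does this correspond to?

81.9 mph = 36.6 m/s, which is Beaufort 12 (hurricane force, ≥32.7 m/s).

Beaufort force 12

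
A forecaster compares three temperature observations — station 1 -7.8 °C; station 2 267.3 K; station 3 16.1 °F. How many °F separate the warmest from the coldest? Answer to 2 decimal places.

5.37 °F

station 2: 267.3 K = -5.850 °C.
station 3: 16.1 °F = -8.833 °C.
Spread: (-5.850) − (-8.833) = 2.983 °C = 5.37 °F.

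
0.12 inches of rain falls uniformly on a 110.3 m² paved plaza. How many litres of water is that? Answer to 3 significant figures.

336 litres

Depth: 0.12 in × 25.4 = 3.048 mm.
1 mm over 1 m² is 1 L, so volume = 3.048 × 110.3 = 336.1944 L ≈ 336 L.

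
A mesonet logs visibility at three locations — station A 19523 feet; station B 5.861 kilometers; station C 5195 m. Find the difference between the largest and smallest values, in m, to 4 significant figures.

station A: 19523 ft = 5950.610 m.
station B: 5.861 km = 5861.000 m.
Spread: 5950.610 − 5195.000 = 755.6 m.

755.6 m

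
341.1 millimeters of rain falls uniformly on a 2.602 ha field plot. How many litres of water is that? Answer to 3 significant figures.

8880000 litres

Area: 2.602 ha = 26020 m².
1 mm over 1 m² is 1 L, so volume = 341.1 × 26020 = 8875422 L ≈ 8880000 L.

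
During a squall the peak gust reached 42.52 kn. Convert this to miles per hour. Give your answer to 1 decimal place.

1 kt = 1.15078 mph, so 42.52 × 1.15078 = 48.9 mph.

48.9 mph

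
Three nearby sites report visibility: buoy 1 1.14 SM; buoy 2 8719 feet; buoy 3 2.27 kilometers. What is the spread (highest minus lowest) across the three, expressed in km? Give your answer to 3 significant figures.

0.823 km

buoy 1: 1.14 SM = 1.83465 km.
buoy 2: 8719 ft = 2.65755 km.
Spread: 2.65755 − 1.83465 = 0.823 km.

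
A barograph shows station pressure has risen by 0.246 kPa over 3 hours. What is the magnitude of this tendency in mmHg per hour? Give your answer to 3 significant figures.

0.246 kPa / 3 h × 7.50062 mmHg/kPa = 0.615 mmHg/h.

0.615 mmHg per hour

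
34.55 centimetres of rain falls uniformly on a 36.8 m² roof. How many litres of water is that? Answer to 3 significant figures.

Depth: 34.55 cm × 10 = 345.5 mm.
1 mm over 1 m² is 1 L, so volume = 345.5 × 36.8 = 12714.4 L ≈ 12700 L.

12700 litres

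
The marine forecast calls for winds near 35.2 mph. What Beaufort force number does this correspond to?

Beaufort force 7

35.2 mph = 15.7 m/s, which is Beaufort 7 (near gale, 13.9–17.1 m/s).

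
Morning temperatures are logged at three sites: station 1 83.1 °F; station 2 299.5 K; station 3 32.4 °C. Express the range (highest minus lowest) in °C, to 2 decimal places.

6.05 °C

station 1: 83.1 °F = 28.389 °C.
station 2: 299.5 K = 26.350 °C.
Spread: 32.400 − 26.350 = 6.050 °C.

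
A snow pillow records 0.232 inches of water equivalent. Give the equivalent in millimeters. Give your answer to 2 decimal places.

1 in = 25.4 mm, so 0.232 × 25.4 = 5.89 mm.

5.89 mm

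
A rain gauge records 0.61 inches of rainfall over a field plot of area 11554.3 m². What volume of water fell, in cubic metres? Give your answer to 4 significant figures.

179.0 cubic metres

Depth: 0.61 in × 25.4 = 15.494 mm.
1 mm over 1 m² is 1 L, so volume = 15.494 × 11554.3 = 179022.32 L = 179.0 m³.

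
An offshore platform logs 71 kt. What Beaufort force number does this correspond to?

Beaufort force 12

71 kt lies in the Beaufort 12 band (hurricane force, ≥64 kt).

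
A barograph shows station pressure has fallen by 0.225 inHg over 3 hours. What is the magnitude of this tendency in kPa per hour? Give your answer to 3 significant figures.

0.254 kPa per hour

0.225 inHg / 3 h × 3.38639 kPa/inHg = 0.254 kPa/h.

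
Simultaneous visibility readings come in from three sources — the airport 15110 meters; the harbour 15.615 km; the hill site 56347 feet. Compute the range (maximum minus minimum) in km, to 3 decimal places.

the airport: 15110 m = 15.11000 km.
the hill site: 56347 ft = 17.17457 km.
Spread: 17.17457 − 15.11000 = 2.065 km.

2.065 km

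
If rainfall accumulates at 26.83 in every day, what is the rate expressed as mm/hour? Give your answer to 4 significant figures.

28.40 mm/hour

26.83 in/day × 25.4 mm/in × 0.0416667 day/hour = 28.40 mm/hour.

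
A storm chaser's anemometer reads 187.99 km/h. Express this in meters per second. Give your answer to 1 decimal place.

1 km/h = 0.277778 m/s, so 187.99 × 0.277778 = 52.2 m/s.

52.2 m/s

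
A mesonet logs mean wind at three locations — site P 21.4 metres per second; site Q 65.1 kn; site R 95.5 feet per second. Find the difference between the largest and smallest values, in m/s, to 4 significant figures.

12.09 m/s

site Q: 65.1 kt = 33.4903 m/s.
site R: 95.5 ft/s = 29.1084 m/s.
Spread: 33.4903 − 21.4000 = 12.09 m/s.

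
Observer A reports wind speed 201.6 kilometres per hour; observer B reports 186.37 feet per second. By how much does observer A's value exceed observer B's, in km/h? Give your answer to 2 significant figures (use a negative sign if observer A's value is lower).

-2.9 km/h

observer B: 186.37 ft/s = 204.500 km/h.
Difference: 201.600 − 204.500 = -2.9 km/h.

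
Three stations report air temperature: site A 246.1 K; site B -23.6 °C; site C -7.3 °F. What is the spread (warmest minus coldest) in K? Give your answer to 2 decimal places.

site A: 246.1 K = -27.050 °C.
site C: -7.3 °F = -21.833 °C.
Spread: (-21.833) − (-27.050) = 5.217 °C.

5.22 K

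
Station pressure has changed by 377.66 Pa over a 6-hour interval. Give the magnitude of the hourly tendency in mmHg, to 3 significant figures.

377.66 Pa / 6 h × 0.00750062 mmHg/Pa = 0.472 mmHg/h.

0.472 mmHg per hour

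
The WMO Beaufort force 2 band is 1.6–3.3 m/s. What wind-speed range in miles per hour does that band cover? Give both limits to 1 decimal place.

1.6–3.3 m/s × 2.237 = 3.6–7.4 mph.

3.6 to 7.4 mph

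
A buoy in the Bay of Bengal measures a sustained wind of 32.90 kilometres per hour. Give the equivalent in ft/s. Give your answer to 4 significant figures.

29.98 ft/s

1 km/h = 0.911344 ft/s, so 32.90 × 0.911344 = 29.98 ft/s.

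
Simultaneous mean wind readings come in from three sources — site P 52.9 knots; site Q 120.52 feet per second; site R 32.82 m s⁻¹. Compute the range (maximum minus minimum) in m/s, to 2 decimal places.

9.52 m/s

site P: 52.9 kt = 27.2141 m/s.
site Q: 120.52 ft/s = 36.7345 m/s.
Spread: 36.7345 − 27.2141 = 9.52 m/s.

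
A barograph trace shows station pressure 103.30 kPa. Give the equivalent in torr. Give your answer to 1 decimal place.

1 kPa = 7.50062 mmHg, so 103.30 × 7.50062 = 774.8 mmHg.

774.8 mmHg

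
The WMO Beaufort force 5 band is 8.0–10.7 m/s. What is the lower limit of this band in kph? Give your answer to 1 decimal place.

28.8 km/h

8.0–10.7 m/s × 3.6 = 28.8–38.5 km/h.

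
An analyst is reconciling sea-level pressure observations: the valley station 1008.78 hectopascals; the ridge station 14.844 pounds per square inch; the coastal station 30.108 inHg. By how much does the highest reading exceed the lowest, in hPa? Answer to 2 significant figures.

the ridge station: 14.844 psi = 1023.46 hPa.
the coastal station: 30.108 inHg = 1019.57 hPa.
Spread: 1023.46 − 1008.78 = 15 hPa.

15 hPa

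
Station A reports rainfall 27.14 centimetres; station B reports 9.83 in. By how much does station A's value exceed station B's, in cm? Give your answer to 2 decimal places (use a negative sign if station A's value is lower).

station B: 9.83 in = 24.9682 cm.
Difference: 27.1400 − 24.9682 = 2.17 cm.

2.17 cm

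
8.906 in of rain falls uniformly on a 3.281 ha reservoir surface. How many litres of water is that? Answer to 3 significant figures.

Depth: 8.906 in × 25.4 = 226.2124 mm.
Area: 3.281 ha = 32810 m².
1 mm over 1 m² is 1 L, so volume = 226.2124 × 32810 = 7422028.8 L ≈ 7420000 L.

7420000 litres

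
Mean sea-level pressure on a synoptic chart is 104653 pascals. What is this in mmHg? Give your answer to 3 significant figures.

1 Pa = 0.00750062 mmHg, so 104653 × 0.00750062 = 785 mmHg.

785 mmHg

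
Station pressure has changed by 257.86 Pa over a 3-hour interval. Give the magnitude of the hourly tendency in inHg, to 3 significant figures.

0.0254 inHg per hour

257.86 Pa / 3 h × 0.0002953 inHg/Pa = 0.0254 inHg/h.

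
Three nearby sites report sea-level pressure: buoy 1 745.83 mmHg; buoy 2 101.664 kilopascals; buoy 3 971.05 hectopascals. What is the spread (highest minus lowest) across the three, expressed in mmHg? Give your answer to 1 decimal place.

buoy 2: 101.664 kPa = 762.543 mmHg.
buoy 3: 971.05 hPa = 728.347 mmHg.
Spread: 762.543 − 728.347 = 34.2 mmHg.

34.2 mmHg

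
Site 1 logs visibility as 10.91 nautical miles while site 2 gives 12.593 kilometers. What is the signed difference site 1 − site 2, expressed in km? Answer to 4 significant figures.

site 1: 10.91 nmi = 20.20532 km.
Difference: 20.20532 − 12.59300 = 7.612 km.

7.612 km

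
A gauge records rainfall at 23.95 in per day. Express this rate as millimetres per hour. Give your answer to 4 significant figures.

25.35 mm/hour

23.95 in/day × 25.4 mm/in × 0.0416667 day/hour = 25.35 mm/hour.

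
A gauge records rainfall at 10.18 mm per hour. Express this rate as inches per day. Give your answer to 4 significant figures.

9.619 in/day

10.18 mm/hour × 0.0393701 in/mm × 24 hour/day = 9.619 in/day.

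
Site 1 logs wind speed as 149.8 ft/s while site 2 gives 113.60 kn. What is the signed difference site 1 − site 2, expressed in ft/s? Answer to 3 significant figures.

-41.9 ft/s

site 2: 113.60 kt = 191.735 ft/s.
Difference: 149.800 − 191.735 = -41.9 ft/s.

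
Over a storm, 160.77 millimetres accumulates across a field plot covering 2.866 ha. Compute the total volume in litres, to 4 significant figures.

4608000 litres

Area: 2.866 ha = 28660 m².
1 mm over 1 m² is 1 L, so volume = 160.77 × 28660 = 4607668.2 L ≈ 4608000 L.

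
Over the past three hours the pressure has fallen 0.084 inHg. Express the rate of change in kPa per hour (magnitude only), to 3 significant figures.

0.084 inHg / 3 h × 3.38639 kPa/inHg = 0.0948 kPa/h.

0.0948 kPa per hour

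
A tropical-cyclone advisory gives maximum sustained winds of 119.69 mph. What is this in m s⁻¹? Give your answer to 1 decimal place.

53.5 m/s

1 mph = 0.44704 m/s, so 119.69 × 0.44704 = 53.5 m/s.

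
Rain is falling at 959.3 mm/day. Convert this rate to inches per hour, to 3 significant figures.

959.3 mm/day × 0.0393701 in/mm × 0.0416667 day/hour = 1.57 in/hour.

1.57 in/hour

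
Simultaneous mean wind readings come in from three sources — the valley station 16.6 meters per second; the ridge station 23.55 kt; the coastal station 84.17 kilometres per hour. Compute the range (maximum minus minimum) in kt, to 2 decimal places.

21.90 kt

the valley station: 16.6 m/s = 32.2678 kt.
the coastal station: 84.17 km/h = 45.4482 kt.
Spread: 45.4482 − 23.5500 = 21.90 kt.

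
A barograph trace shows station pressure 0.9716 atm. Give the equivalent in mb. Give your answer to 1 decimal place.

1 atm = 1013.25 mb, so 0.9716 × 1013.25 = 984.5 mb.

984.5 mb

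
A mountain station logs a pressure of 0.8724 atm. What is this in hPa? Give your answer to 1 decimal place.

1 atm = 1013.25 hPa, so 0.8724 × 1013.25 = 884.0 hPa.

884.0 hPa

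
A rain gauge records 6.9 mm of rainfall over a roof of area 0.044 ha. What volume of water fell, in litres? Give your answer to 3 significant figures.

Area: 0.044 ha = 440 m².
1 mm over 1 m² is 1 L, so volume = 6.9 × 440 = 3036 L ≈ 3040 L.

3040 litres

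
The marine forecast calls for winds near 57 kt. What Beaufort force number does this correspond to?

Beaufort force 11

57 kt lies in the Beaufort 11 band (violent storm, 56–63 kt).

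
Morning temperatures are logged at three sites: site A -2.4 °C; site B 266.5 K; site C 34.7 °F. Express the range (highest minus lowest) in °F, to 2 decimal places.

site B: 266.5 K = -6.650 °C.
site C: 34.7 °F = 1.500 °C.
Spread: 1.500 − (-6.650) = 8.150 °C = 14.67 °F.

14.67 °F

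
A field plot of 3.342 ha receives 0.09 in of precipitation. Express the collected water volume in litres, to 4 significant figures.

76400 litres

Depth: 0.09 in × 25.4 = 2.286 mm.
Area: 3.342 ha = 33420 m².
1 mm over 1 m² is 1 L, so volume = 2.286 × 33420 = 76398.12 L ≈ 76400 L.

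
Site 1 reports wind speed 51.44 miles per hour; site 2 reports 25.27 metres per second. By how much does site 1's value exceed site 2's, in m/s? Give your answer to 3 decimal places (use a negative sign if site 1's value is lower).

-2.274 m/s

site 1: 51.44 mph = 22.99574 m/s.
Difference: 22.99574 − 25.27000 = -2.274 m/s.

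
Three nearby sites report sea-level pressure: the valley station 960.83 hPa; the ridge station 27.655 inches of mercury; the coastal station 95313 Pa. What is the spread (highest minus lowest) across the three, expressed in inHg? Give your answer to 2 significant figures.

the valley station: 960.83 hPa = 28.3733 inHg.
the coastal station: 95313 Pa = 28.1459 inHg.
Spread: 28.3733 − 27.6550 = 0.72 inHg.

0.72 inHg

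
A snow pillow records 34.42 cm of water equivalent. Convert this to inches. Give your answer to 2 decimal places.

1 cm = 0.393701 in, so 34.42 × 0.393701 = 13.55 in.

13.55 in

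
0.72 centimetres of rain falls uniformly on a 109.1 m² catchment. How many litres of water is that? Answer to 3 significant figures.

786 litres

Depth: 0.72 cm × 10 = 7.2 mm.
1 mm over 1 m² is 1 L, so volume = 7.2 × 109.1 = 785.52 L ≈ 786 L.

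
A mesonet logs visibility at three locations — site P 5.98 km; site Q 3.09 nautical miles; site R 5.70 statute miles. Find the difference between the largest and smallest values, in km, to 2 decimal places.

3.45 km

site Q: 3.09 nmi = 5.7227 km.
site R: 5.70 SM = 9.1733 km.
Spread: 9.1733 − 5.7227 = 3.45 km.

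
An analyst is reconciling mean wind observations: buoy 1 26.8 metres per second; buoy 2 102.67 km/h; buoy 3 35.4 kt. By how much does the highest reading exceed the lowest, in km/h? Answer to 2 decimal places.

buoy 1: 26.8 m/s = 96.4800 km/h.
buoy 3: 35.4 kt = 65.5608 km/h.
Spread: 102.6700 − 65.5608 = 37.11 km/h.

37.11 km/h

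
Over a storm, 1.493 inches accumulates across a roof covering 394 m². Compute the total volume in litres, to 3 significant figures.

Depth: 1.493 in × 25.4 = 37.9222 mm.
1 mm over 1 m² is 1 L, so volume = 37.9222 × 394 = 14941.347 L ≈ 14900 L.

14900 litres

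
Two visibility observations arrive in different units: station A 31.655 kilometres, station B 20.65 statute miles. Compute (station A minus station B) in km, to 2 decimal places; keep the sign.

station B: 20.65 SM = 33.2330 km.
Difference: 31.6550 − 33.2330 = -1.58 km.

-1.58 km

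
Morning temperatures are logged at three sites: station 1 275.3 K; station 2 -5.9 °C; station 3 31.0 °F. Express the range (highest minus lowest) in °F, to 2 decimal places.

station 1: 275.3 K = 2.150 °C.
station 3: 31.0 °F = -0.556 °C.
Spread: 2.150 − (-5.900) = 8.050 °C = 14.49 °F.

14.49 °F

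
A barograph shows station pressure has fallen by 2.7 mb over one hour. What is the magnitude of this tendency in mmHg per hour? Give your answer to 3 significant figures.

2.7 mb / 1 h × 0.750062 mmHg/mb = 2.03 mmHg/h.

2.03 mmHg per hour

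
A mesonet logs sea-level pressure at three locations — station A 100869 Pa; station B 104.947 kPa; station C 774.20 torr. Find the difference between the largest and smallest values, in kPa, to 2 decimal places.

station A: 100869 Pa = 100.8690 kPa.
station C: 774.20 mmHg = 103.2182 kPa.
Spread: 104.9470 − 100.8690 = 4.08 kPa.

4.08 kPa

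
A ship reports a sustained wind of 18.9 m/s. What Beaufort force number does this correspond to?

Beaufort force 8

18.9 m/s lies in the Beaufort 8 band (gale, 17.2–20.7 m/s).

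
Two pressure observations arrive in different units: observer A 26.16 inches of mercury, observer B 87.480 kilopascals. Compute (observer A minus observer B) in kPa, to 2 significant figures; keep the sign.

observer A: 26.16 inHg = 88.588 kPa.
Difference: 88.588 − 87.480 = 1.1 kPa.

1.1 kPa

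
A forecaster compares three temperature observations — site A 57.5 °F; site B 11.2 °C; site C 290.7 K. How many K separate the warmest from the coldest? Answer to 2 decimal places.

6.35 K

site A: 57.5 °F = 14.167 °C.
site C: 290.7 K = 17.550 °C.
Spread: 17.550 − 11.200 = 6.350 °C.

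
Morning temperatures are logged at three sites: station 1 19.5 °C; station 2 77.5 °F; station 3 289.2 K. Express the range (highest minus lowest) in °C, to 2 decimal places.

station 2: 77.5 °F = 25.278 °C.
station 3: 289.2 K = 16.050 °C.
Spread: 25.278 − 16.050 = 9.228 °C.

9.23 °C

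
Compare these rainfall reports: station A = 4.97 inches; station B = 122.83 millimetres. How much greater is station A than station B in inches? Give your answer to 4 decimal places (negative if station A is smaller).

0.1342 in

station B: 122.83 mm = 4.835827 in.
Difference: 4.970000 − 4.835827 = 0.1342 in.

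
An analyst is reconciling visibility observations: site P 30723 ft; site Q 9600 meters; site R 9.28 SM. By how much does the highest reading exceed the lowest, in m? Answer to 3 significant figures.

5570 m

site P: 30723 ft = 9364.37 m.
site R: 9.28 SM = 14934.71 m.
Spread: 14934.71 − 9364.37 = 5570 m.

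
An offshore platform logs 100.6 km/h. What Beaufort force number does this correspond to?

Beaufort force 10

100.6 km/h = 27.9 m/s, which is Beaufort 10 (storm, 24.5–28.4 m/s).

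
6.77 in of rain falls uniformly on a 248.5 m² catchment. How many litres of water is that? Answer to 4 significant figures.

Depth: 6.77 in × 25.4 = 171.958 mm.
1 mm over 1 m² is 1 L, so volume = 171.958 × 248.5 = 42731.563 L ≈ 42730 L.

42730 litres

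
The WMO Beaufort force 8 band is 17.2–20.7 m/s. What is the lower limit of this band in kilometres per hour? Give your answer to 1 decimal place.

61.9 km/h

17.2–20.7 m/s × 3.6 = 61.9–74.5 km/h.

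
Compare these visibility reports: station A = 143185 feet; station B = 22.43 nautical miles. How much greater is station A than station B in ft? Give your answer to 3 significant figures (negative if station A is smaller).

station B: 22.43 nmi = 136287.27 ft.
Difference: 143185.00 − 136287.27 = 6900 ft.

6900 ft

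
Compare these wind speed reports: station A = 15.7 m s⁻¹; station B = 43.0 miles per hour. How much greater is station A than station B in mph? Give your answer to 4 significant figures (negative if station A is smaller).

station A: 15.7 m/s = 35.11990 mph.
Difference: 35.11990 − 43.00000 = -7.880 mph.

-7.880 mph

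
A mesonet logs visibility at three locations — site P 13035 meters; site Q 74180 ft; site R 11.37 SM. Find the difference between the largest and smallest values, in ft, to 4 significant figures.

31410 ft

site P: 13035 m = 42765.75 ft.
site R: 11.37 SM = 60033.60 ft.
Spread: 74180.00 − 42765.75 = 31410 ft.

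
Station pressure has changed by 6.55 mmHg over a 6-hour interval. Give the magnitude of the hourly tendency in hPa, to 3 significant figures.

1.46 hPa per hour

6.55 mmHg / 6 h × 1.33322 hPa/mmHg = 1.46 hPa/h.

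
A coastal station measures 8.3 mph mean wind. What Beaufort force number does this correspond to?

Beaufort force 3

8.3 mph = 3.7 m/s, which is Beaufort 3 (gentle breeze, 3.4–5.4 m/s).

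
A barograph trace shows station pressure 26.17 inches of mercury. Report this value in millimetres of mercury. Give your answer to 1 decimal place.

1 inHg = 25.4 mmHg, so 26.17 × 25.4 = 664.7 mmHg.

664.7 mmHg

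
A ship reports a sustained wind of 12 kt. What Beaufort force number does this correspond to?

Beaufort force 4

12 kt lies in the Beaufort 4 band (moderate breeze, 11–16 kt).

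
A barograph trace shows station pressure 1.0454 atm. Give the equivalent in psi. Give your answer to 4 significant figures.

15.36 psi

1 atm = 14.6959 psi, so 1.0454 × 14.6959 = 15.36 psi.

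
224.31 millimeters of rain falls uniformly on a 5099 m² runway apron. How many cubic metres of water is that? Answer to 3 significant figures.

1140 cubic metres

1 mm over 1 m² is 1 L, so volume = 224.31 × 5099 = 1143756.7 L = 1140 m³.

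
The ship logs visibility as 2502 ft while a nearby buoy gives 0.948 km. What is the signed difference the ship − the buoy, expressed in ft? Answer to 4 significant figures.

-608.2 ft

the buoy: 0.948 km = 3110.236 ft.
Difference: 2502.000 − 3110.236 = -608.2 ft.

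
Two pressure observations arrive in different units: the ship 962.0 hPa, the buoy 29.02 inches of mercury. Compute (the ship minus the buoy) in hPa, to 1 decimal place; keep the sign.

the buoy: 29.02 inHg = 982.730 hPa.
Difference: 962.000 − 982.730 = -20.7 hPa.

-20.7 hPa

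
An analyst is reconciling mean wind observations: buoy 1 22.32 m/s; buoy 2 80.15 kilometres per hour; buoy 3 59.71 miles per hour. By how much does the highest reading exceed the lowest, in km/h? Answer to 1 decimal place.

buoy 1: 22.32 m/s = 80.352 km/h.
buoy 3: 59.71 mph = 96.094 km/h.
Spread: 96.094 − 80.150 = 15.9 km/h.

15.9 km/h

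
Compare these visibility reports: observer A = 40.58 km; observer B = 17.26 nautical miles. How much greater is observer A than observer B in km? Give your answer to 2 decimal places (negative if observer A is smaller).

8.61 km

observer B: 17.26 nmi = 31.9655 km.
Difference: 40.5800 − 31.9655 = 8.61 km.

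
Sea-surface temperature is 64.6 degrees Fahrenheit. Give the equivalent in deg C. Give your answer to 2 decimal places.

18.11 °C

°C = (°F − 32) × 5/9 = (64.6 − 32) / 1.8 = 18.11 °C.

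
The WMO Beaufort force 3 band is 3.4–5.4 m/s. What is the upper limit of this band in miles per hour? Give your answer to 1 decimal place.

3.4–5.4 m/s × 2.237 = 7.6–12.1 mph.

12.1 mph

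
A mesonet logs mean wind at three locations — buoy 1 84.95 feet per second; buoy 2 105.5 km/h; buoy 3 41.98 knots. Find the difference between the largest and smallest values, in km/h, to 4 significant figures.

27.75 km/h

buoy 1: 84.95 ft/s = 93.2139 km/h.
buoy 3: 41.98 kt = 77.7470 km/h.
Spread: 105.5000 − 77.7470 = 27.75 km/h.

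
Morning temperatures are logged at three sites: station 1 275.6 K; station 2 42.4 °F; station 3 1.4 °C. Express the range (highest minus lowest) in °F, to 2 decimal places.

7.88 °F

station 1: 275.6 K = 2.450 °C.
station 2: 42.4 °F = 5.778 °C.
Spread: 5.778 − 1.400 = 4.378 °C = 7.88 °F.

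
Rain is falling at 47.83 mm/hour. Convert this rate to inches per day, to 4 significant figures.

47.83 mm/hour × 0.0393701 in/mm × 24 hour/day = 45.19 in/day.

45.19 in/day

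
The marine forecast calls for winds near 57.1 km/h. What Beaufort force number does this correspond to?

57.1 km/h = 15.9 m/s, which is Beaufort 7 (near gale, 13.9–17.1 m/s).

Beaufort force 7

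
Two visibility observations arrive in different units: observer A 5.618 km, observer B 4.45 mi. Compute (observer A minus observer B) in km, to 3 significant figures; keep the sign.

observer B: 4.45 SM = 7.1616 km.
Difference: 5.6180 − 7.1616 = -1.54 km.

-1.54 km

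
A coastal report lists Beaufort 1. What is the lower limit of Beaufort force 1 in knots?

Beaufort 1 (light air) spans 1–3 knots.

1 kt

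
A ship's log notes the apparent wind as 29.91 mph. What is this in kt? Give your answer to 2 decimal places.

1 mph = 0.868976 kt, so 29.91 × 0.868976 = 25.99 kt.

25.99 kt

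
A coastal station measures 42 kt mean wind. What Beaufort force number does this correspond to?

Beaufort force 9

42 kt lies in the Beaufort 9 band (strong gale, 41–47 kt).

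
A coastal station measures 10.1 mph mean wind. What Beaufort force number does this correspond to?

10.1 mph = 4.5 m/s, which is Beaufort 3 (gentle breeze, 3.4–5.4 m/s).

Beaufort force 3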